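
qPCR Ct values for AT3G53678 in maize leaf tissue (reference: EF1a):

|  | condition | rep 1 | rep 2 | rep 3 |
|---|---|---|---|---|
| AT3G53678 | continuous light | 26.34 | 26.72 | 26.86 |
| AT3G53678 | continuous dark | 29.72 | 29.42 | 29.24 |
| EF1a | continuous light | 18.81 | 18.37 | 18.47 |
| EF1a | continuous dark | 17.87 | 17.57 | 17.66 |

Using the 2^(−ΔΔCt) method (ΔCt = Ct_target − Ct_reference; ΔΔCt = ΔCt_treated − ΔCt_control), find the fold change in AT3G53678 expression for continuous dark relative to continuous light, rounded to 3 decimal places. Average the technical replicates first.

0.079

Mean Ct: AT3G53678 continuous light 26.640; AT3G53678 continuous dark 29.460; EF1a continuous light 18.550; EF1a continuous dark 17.700
ΔCt(continuous light) = 26.640 − 18.550 = 8.090
ΔCt(continuous dark) = 29.460 − 17.700 = 11.760
ΔΔCt = 11.760 − 8.090 = 3.670
Fold change = 2^(−3.670) = 0.0786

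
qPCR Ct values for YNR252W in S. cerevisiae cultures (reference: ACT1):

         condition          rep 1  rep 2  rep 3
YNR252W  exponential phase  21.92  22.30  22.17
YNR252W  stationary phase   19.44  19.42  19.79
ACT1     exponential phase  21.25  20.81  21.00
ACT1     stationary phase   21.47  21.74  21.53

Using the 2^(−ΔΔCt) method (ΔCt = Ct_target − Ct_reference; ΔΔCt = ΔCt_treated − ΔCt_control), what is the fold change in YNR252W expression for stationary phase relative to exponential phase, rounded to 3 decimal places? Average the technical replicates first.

8.815

Mean Ct: YNR252W exponential phase 22.130; YNR252W stationary phase 19.550; ACT1 exponential phase 21.020; ACT1 stationary phase 21.580
ΔCt(exponential phase) = 22.130 − 21.020 = 1.110
ΔCt(stationary phase) = 19.550 − 21.580 = -2.030
ΔΔCt = -2.030 − 1.110 = -3.140
Fold change = 2^(−(-3.140)) = 2^3.140 = 8.8152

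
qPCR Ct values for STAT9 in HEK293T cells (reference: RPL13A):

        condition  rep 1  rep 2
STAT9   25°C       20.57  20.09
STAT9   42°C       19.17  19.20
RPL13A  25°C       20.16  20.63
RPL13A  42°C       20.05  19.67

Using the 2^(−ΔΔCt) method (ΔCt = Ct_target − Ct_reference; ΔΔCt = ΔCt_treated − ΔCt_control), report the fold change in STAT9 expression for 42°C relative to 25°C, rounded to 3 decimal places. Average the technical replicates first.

Mean Ct: STAT9 25°C 20.330; STAT9 42°C 19.185; RPL13A 25°C 20.395; RPL13A 42°C 19.860
ΔCt(25°C) = 20.330 − 20.395 = -0.065
ΔCt(42°C) = 19.185 − 19.860 = -0.675
ΔΔCt = -0.675 − (-0.065) = -0.610
Fold change = 2^(−(-0.610)) = 2^0.610 = 1.5263

1.526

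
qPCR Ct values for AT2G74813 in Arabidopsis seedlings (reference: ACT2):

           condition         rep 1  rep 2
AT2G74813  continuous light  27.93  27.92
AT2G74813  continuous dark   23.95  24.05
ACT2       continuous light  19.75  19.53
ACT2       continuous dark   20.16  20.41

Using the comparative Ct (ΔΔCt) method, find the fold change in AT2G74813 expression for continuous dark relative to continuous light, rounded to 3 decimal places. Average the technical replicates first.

23.752

Mean Ct: AT2G74813 continuous light 27.925; AT2G74813 continuous dark 24.000; ACT2 continuous light 19.640; ACT2 continuous dark 20.285
ΔCt(continuous light) = 27.925 − 19.640 = 8.285
ΔCt(continuous dark) = 24.000 − 20.285 = 3.715
ΔΔCt = 3.715 − 8.285 = -4.570
Fold change = 2^(−(-4.570)) = 2^4.570 = 23.7524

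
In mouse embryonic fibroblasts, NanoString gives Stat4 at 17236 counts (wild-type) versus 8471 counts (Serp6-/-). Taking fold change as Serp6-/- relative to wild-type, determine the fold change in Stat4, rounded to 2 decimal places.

0.49

Fold change = 8471 / 17236 = 0.491
Stat4 is downregulated.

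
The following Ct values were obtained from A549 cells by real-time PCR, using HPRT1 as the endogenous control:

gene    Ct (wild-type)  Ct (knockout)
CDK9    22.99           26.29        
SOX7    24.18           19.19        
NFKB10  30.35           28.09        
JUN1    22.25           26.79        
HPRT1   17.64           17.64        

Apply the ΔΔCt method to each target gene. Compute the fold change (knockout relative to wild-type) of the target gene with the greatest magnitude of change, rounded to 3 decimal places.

CDK9: ΔΔCt = (26.29−17.64) − (22.99−17.64) = 8.65 − 5.35 = 3.30; fold change = 2^-3.30 = 0.102
SOX7: ΔΔCt = (19.19−17.64) − (24.18−17.64) = 1.55 − 6.54 = -4.99; fold change = 2^4.99 = 31.779
NFKB10: ΔΔCt = (28.09−17.64) − (30.35−17.64) = 10.45 − 12.71 = -2.26; fold change = 2^2.26 = 4.790
JUN1: ΔΔCt = (26.79−17.64) − (22.25−17.64) = 9.15 − 4.61 = 4.54; fold change = 2^-4.54 = 0.043
SOX7 has the largest |ΔΔCt| = 4.99.

31.779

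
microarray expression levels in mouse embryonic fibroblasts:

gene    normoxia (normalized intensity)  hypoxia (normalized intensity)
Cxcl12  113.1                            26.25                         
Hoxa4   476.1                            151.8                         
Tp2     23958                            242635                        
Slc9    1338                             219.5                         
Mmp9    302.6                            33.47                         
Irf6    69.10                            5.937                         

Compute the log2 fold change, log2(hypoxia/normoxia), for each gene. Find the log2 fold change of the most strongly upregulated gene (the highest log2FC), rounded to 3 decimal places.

log2(26.25/113.1) = -2.107  (Cxcl12)
log2(151.8/476.1) = -1.649  (Hoxa4)
log2(242635/23958) = 3.340  (Tp2)
log2(219.5/1338) = -2.608  (Slc9)
log2(33.47/302.6) = -3.176  (Mmp9)
log2(5.937/69.10) = -3.541  (Irf6)
Tp2 is most strongly upregulated.

3.340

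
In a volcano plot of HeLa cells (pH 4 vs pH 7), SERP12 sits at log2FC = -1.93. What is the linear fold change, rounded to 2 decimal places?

Fold change = 2^(-1.93) = 0.262
That is, SERP12 drops to 26.2% of the pH 7 level.

0.26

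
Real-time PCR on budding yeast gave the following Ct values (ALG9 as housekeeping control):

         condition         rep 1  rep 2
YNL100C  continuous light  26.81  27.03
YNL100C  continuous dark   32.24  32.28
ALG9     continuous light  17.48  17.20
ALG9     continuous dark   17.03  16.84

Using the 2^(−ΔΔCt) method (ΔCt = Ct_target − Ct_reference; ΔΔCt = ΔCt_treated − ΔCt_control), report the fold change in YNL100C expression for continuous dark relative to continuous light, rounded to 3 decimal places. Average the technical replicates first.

0.019

Mean Ct: YNL100C continuous light 26.920; YNL100C continuous dark 32.260; ALG9 continuous light 17.340; ALG9 continuous dark 16.935
ΔCt(continuous light) = 26.920 − 17.340 = 9.580
ΔCt(continuous dark) = 32.260 − 16.935 = 15.325
ΔΔCt = 15.325 − 9.580 = 5.745
Fold change = 2^(−5.745) = 0.0186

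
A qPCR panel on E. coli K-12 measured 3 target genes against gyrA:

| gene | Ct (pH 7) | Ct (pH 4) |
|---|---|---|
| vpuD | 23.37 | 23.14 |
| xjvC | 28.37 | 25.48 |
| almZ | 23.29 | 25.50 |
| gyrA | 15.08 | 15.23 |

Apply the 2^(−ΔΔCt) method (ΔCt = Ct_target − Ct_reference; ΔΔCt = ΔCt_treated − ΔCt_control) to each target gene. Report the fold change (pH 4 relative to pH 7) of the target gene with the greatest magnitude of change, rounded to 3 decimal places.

8.225

vpuD: ΔΔCt = (23.14−15.23) − (23.37−15.08) = 7.91 − 8.29 = -0.38; fold change = 2^0.38 = 1.301
xjvC: ΔΔCt = (25.48−15.23) − (28.37−15.08) = 10.25 − 13.29 = -3.04; fold change = 2^3.04 = 8.225
almZ: ΔΔCt = (25.50−15.23) − (23.29−15.08) = 10.27 − 8.21 = 2.06; fold change = 2^-2.06 = 0.240
xjvC has the largest |ΔΔCt| = 3.04.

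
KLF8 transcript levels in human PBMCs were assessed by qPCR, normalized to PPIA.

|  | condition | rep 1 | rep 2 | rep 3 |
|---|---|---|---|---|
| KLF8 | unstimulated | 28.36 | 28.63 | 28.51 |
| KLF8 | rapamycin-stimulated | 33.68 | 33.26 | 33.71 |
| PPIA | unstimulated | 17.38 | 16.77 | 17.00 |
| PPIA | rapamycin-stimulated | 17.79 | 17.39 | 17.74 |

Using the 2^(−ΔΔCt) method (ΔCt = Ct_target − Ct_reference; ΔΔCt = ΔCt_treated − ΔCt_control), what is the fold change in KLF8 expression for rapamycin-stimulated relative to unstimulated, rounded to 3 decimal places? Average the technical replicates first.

0.045

Mean Ct: KLF8 unstimulated 28.500; KLF8 rapamycin-stimulated 33.550; PPIA unstimulated 17.050; PPIA rapamycin-stimulated 17.640
ΔCt(unstimulated) = 28.500 − 17.050 = 11.450
ΔCt(rapamycin-stimulated) = 33.550 − 17.640 = 15.910
ΔΔCt = 15.910 − 11.450 = 4.460
Fold change = 2^(−4.460) = 0.0454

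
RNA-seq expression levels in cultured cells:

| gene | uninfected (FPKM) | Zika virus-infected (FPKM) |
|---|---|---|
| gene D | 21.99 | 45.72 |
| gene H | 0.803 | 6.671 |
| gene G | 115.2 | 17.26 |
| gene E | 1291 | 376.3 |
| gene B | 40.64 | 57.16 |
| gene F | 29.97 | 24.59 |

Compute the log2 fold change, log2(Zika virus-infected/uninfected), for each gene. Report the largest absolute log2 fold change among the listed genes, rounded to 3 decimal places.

3.054

log2(45.72/21.99) = 1.056  (gene D)
log2(6.671/0.803) = 3.054  (gene H)
log2(17.26/115.2) = -2.739  (gene G)
log2(376.3/1291) = -1.779  (gene E)
log2(57.16/40.64) = 0.492  (gene B)
log2(24.59/29.97) = -0.285  (gene F)
The largest magnitude belongs to gene H.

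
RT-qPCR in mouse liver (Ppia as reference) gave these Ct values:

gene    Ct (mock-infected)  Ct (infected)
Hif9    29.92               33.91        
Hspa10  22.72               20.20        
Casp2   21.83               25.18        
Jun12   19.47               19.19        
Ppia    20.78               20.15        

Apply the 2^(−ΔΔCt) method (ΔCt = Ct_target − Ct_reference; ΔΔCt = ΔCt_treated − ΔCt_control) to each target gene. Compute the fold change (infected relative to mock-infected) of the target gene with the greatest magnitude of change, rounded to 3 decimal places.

0.041

Hif9: ΔΔCt = (33.91−20.15) − (29.92−20.78) = 13.76 − 9.14 = 4.62; fold change = 2^-4.62 = 0.041
Hspa10: ΔΔCt = (20.20−20.15) − (22.72−20.78) = 0.05 − 1.94 = -1.89; fold change = 2^1.89 = 3.706
Casp2: ΔΔCt = (25.18−20.15) − (21.83−20.78) = 5.03 − 1.05 = 3.98; fold change = 2^-3.98 = 0.063
Jun12: ΔΔCt = (19.19−20.15) − (19.47−20.78) = -0.96 − (-1.31) = 0.35; fold change = 2^-0.35 = 0.785
Hif9 has the largest |ΔΔCt| = 4.62.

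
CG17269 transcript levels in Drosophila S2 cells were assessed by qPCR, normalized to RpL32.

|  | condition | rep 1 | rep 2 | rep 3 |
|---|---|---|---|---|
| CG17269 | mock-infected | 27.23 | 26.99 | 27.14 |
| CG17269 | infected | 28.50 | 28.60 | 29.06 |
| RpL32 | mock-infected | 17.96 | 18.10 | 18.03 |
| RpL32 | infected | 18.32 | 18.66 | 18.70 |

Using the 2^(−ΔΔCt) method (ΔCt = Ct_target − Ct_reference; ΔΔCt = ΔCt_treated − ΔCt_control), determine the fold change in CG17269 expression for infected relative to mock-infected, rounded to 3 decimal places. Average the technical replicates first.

Mean Ct: CG17269 mock-infected 27.120; CG17269 infected 28.720; RpL32 mock-infected 18.030; RpL32 infected 18.560
ΔCt(mock-infected) = 27.120 − 18.030 = 9.090
ΔCt(infected) = 28.720 − 18.560 = 10.160
ΔΔCt = 10.160 − 9.090 = 1.070
Fold change = 2^(−1.070) = 0.4763

0.476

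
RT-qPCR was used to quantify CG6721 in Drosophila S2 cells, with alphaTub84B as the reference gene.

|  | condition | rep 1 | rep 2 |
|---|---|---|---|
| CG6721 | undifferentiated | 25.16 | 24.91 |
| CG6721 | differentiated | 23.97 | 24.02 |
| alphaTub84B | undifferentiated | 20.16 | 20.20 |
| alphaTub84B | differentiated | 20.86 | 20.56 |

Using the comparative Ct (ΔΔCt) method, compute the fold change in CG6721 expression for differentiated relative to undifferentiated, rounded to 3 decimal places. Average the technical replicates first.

Mean Ct: CG6721 undifferentiated 25.035; CG6721 differentiated 23.995; alphaTub84B undifferentiated 20.180; alphaTub84B differentiated 20.710
ΔCt(undifferentiated) = 25.035 − 20.180 = 4.855
ΔCt(differentiated) = 23.995 − 20.710 = 3.285
ΔΔCt = 3.285 − 4.855 = -1.570
Fold change = 2^(−(-1.570)) = 2^1.570 = 2.9690

2.969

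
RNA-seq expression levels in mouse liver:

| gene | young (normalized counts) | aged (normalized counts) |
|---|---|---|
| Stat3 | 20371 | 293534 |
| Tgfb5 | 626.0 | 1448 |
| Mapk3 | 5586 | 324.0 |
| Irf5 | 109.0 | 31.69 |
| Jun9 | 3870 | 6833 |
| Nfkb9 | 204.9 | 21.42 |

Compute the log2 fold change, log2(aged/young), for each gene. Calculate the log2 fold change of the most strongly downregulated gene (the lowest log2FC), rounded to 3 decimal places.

-4.108

log2(293534/20371) = 3.849  (Stat3)
log2(1448/626.0) = 1.210  (Tgfb5)
log2(324.0/5586) = -4.108  (Mapk3)
log2(31.69/109.0) = -1.782  (Irf5)
log2(6833/3870) = 0.820  (Jun9)
log2(21.42/204.9) = -3.258  (Nfkb9)
Mapk3 is most strongly downregulated.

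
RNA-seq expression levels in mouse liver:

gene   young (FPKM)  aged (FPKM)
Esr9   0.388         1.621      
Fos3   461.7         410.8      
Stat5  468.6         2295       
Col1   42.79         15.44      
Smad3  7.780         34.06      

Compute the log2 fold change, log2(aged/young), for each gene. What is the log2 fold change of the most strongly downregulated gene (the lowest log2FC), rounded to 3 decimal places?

-1.471

log2(1.621/0.388) = 2.063  (Esr9)
log2(410.8/461.7) = -0.169  (Fos3)
log2(2295/468.6) = 2.292  (Stat5)
log2(15.44/42.79) = -1.471  (Col1)
log2(34.06/7.780) = 2.130  (Smad3)
Col1 is most strongly downregulated.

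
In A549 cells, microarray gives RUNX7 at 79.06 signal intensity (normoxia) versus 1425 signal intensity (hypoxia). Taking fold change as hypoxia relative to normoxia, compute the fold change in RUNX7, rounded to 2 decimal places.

Fold change = 1425 / 79.06 = 18.024
RUNX7 is upregulated.

18.02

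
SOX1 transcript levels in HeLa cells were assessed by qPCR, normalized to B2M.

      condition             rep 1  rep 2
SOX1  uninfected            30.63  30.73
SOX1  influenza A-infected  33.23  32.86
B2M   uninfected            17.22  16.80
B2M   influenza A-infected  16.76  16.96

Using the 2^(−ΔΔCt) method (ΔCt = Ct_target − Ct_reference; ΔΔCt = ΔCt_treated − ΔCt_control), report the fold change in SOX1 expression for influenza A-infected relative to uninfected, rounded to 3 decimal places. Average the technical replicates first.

Mean Ct: SOX1 uninfected 30.680; SOX1 influenza A-infected 33.045; B2M uninfected 17.010; B2M influenza A-infected 16.860
ΔCt(uninfected) = 30.680 − 17.010 = 13.670
ΔCt(influenza A-infected) = 33.045 − 16.860 = 16.185
ΔΔCt = 16.185 − 13.670 = 2.515
Fold change = 2^(−2.515) = 0.1749

0.175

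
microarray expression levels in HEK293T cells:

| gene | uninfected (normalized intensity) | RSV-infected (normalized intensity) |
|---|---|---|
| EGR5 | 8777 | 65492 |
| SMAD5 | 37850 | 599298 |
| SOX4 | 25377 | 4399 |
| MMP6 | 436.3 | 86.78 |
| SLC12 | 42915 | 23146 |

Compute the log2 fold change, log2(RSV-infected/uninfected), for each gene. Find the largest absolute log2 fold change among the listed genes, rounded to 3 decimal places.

3.985

log2(65492/8777) = 2.900  (EGR5)
log2(599298/37850) = 3.985  (SMAD5)
log2(4399/25377) = -2.528  (SOX4)
log2(86.78/436.3) = -2.330  (MMP6)
log2(23146/42915) = -0.891  (SLC12)
The largest magnitude belongs to SMAD5.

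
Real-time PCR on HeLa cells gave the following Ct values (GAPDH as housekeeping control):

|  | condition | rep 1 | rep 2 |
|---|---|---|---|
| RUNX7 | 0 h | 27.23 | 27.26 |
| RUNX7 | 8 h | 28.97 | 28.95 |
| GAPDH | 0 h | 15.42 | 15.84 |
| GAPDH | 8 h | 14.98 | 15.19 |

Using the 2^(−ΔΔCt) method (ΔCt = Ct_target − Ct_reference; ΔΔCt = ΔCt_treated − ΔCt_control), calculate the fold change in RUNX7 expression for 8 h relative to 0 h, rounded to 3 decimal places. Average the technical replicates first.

Mean Ct: RUNX7 0 h 27.245; RUNX7 8 h 28.960; GAPDH 0 h 15.630; GAPDH 8 h 15.085
ΔCt(0 h) = 27.245 − 15.630 = 11.615
ΔCt(8 h) = 28.960 − 15.085 = 13.875
ΔΔCt = 13.875 − 11.615 = 2.260
Fold change = 2^(−2.260) = 0.2088

0.209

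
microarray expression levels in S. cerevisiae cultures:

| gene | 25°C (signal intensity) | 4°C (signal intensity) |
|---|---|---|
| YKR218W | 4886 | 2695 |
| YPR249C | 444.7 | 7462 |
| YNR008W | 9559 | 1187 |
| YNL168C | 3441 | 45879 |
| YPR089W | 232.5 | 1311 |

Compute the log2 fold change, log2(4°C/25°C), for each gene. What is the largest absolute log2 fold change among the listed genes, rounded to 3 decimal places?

log2(2695/4886) = -0.858  (YKR218W)
log2(7462/444.7) = 4.069  (YPR249C)
log2(1187/9559) = -3.010  (YNR008W)
log2(45879/3441) = 3.737  (YNL168C)
log2(1311/232.5) = 2.495  (YPR089W)
The largest magnitude belongs to YPR249C.

4.069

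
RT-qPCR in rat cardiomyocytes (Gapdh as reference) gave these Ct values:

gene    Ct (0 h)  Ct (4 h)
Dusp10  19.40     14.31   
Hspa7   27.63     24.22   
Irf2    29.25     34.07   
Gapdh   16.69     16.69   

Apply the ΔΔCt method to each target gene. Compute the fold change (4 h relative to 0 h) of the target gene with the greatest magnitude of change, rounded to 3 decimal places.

34.060

Dusp10: ΔΔCt = (14.31−16.69) − (19.40−16.69) = -2.38 − 2.71 = -5.09; fold change = 2^5.09 = 34.060
Hspa7: ΔΔCt = (24.22−16.69) − (27.63−16.69) = 7.53 − 10.94 = -3.41; fold change = 2^3.41 = 10.629
Irf2: ΔΔCt = (34.07−16.69) − (29.25−16.69) = 17.38 − 12.56 = 4.82; fold change = 2^-4.82 = 0.035
Dusp10 has the largest |ΔΔCt| = 5.09.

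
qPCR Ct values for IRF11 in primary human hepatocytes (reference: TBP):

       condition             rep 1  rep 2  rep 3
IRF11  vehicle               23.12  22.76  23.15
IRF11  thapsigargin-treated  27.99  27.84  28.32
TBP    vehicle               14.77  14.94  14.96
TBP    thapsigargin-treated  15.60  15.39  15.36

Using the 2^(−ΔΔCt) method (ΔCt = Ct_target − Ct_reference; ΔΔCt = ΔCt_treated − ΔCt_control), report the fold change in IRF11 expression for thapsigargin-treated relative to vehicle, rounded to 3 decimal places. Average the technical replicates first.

Mean Ct: IRF11 vehicle 23.010; IRF11 thapsigargin-treated 28.050; TBP vehicle 14.890; TBP thapsigargin-treated 15.450
ΔCt(vehicle) = 23.010 − 14.890 = 8.120
ΔCt(thapsigargin-treated) = 28.050 − 15.450 = 12.600
ΔΔCt = 12.600 − 8.120 = 4.480
Fold change = 2^(−4.480) = 0.0448

0.045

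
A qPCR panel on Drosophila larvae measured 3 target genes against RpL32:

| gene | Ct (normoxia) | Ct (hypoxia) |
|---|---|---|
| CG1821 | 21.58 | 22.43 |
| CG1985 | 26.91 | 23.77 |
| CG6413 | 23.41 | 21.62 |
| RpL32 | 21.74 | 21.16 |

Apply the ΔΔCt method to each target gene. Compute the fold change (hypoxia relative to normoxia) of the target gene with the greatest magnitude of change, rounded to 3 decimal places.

CG1821: ΔΔCt = (22.43−21.16) − (21.58−21.74) = 1.27 − (-0.16) = 1.43; fold change = 2^-1.43 = 0.371
CG1985: ΔΔCt = (23.77−21.16) − (26.91−21.74) = 2.61 − 5.17 = -2.56; fold change = 2^2.56 = 5.897
CG6413: ΔΔCt = (21.62−21.16) − (23.41−21.74) = 0.46 − 1.67 = -1.21; fold change = 2^1.21 = 2.313
CG1985 has the largest |ΔΔCt| = 2.56.

5.897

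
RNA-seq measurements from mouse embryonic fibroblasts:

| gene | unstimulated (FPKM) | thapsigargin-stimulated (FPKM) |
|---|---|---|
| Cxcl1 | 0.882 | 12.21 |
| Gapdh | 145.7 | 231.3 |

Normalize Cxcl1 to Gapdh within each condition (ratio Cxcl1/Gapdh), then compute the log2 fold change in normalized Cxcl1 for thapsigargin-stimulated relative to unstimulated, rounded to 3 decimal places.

Cxcl1/Gapdh (unstimulated) = 0.882 / 145.7 = 0.0060535
Cxcl1/Gapdh (thapsigargin-stimulated) = 12.21 / 231.3 = 0.052789
Fold change = 0.052789 / 0.0060535 = 8.7203
log2(8.7203) = 3.1244

3.124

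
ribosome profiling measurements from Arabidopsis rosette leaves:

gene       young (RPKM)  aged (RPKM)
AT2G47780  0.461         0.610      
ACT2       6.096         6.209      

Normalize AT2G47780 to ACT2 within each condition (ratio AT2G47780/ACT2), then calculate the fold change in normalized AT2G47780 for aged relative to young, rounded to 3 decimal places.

AT2G47780/ACT2 (young) = 0.461 / 6.096 = 0.075623
AT2G47780/ACT2 (aged) = 0.610 / 6.209 = 0.098244
Fold change = 0.098244 / 0.075623 = 1.2991

1.299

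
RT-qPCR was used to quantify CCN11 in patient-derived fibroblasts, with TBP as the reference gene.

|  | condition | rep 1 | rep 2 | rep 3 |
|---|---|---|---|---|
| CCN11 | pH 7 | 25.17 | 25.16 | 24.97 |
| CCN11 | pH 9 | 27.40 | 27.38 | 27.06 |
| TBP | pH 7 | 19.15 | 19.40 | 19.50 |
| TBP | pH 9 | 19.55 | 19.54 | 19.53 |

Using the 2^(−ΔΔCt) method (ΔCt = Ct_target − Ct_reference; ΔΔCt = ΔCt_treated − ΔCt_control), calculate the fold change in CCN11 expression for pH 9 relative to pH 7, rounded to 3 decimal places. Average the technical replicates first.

Mean Ct: CCN11 pH 7 25.100; CCN11 pH 9 27.280; TBP pH 7 19.350; TBP pH 9 19.540
ΔCt(pH 7) = 25.100 − 19.350 = 5.750
ΔCt(pH 9) = 27.280 − 19.540 = 7.740
ΔΔCt = 7.740 − 5.750 = 1.990
Fold change = 2^(−1.990) = 0.2517

0.252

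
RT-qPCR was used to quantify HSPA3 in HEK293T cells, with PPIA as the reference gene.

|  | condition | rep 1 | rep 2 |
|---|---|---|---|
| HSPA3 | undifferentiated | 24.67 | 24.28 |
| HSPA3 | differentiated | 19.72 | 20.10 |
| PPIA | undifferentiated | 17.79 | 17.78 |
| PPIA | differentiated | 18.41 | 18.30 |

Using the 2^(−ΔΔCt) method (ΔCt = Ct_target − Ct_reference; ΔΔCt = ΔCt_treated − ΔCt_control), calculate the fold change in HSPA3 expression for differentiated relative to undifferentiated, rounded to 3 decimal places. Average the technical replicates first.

35.139

Mean Ct: HSPA3 undifferentiated 24.475; HSPA3 differentiated 19.910; PPIA undifferentiated 17.785; PPIA differentiated 18.355
ΔCt(undifferentiated) = 24.475 − 17.785 = 6.690
ΔCt(differentiated) = 19.910 − 18.355 = 1.555
ΔΔCt = 1.555 − 6.690 = -5.135
Fold change = 2^(−(-5.135)) = 2^5.135 = 35.1390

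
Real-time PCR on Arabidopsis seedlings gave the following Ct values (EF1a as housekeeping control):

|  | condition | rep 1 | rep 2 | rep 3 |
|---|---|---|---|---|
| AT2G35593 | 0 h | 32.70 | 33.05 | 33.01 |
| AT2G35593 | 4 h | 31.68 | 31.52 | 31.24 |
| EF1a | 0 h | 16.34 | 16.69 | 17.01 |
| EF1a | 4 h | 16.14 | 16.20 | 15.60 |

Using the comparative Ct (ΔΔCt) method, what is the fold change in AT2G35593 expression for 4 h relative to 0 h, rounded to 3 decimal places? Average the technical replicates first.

Mean Ct: AT2G35593 0 h 32.920; AT2G35593 4 h 31.480; EF1a 0 h 16.680; EF1a 4 h 15.980
ΔCt(0 h) = 32.920 − 16.680 = 16.240
ΔCt(4 h) = 31.480 − 15.980 = 15.500
ΔΔCt = 15.500 − 16.240 = -0.740
Fold change = 2^(−(-0.740)) = 2^0.740 = 1.6702

1.670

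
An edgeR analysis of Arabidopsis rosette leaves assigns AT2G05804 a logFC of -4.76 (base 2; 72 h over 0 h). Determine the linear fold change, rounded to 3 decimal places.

Fold change = 2^(-4.76) = 0.0369
That is, AT2G05804 drops to 3.7% of the 0 h level.

0.037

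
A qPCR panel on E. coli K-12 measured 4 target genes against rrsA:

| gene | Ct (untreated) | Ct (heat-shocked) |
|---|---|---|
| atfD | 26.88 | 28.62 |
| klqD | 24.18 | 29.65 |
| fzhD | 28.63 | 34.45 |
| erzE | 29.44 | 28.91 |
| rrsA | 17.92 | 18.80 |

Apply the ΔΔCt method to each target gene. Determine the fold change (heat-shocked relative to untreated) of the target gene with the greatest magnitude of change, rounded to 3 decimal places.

0.033

atfD: ΔΔCt = (28.62−18.80) − (26.88−17.92) = 9.82 − 8.96 = 0.86; fold change = 2^-0.86 = 0.551
klqD: ΔΔCt = (29.65−18.80) − (24.18−17.92) = 10.85 − 6.26 = 4.59; fold change = 2^-4.59 = 0.042
fzhD: ΔΔCt = (34.45−18.80) − (28.63−17.92) = 15.65 − 10.71 = 4.94; fold change = 2^-4.94 = 0.033
erzE: ΔΔCt = (28.91−18.80) − (29.44−17.92) = 10.11 − 11.52 = -1.41; fold change = 2^1.41 = 2.657
fzhD has the largest |ΔΔCt| = 4.94.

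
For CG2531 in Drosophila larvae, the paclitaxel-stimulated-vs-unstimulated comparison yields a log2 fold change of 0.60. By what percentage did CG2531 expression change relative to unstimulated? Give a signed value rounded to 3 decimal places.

51.572%

Fold change = 2^(0.60) = 1.5157
Percent change = (FC − 1) × 100% = (1.5157 − 1) × 100 = 51.572%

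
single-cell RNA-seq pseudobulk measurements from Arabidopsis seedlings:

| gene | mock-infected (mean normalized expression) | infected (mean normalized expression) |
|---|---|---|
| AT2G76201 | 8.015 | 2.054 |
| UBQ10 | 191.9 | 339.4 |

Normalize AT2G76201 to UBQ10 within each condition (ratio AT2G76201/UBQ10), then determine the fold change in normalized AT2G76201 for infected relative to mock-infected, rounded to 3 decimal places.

0.145

AT2G76201/UBQ10 (mock-infected) = 8.015 / 191.9 = 0.041767
AT2G76201/UBQ10 (infected) = 2.054 / 339.4 = 0.0060519
Fold change = 0.0060519 / 0.041767 = 0.1449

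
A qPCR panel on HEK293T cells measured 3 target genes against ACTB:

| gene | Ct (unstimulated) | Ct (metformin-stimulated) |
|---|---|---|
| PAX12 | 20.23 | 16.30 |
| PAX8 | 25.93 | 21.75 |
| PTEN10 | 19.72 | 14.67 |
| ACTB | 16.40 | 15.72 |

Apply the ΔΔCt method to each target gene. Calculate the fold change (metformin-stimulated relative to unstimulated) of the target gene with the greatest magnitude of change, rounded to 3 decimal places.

PAX12: ΔΔCt = (16.30−15.72) − (20.23−16.40) = 0.58 − 3.83 = -3.25; fold change = 2^3.25 = 9.514
PAX8: ΔΔCt = (21.75−15.72) − (25.93−16.40) = 6.03 − 9.53 = -3.50; fold change = 2^3.50 = 11.314
PTEN10: ΔΔCt = (14.67−15.72) − (19.72−16.40) = -1.05 − 3.32 = -4.37; fold change = 2^4.37 = 20.678
PTEN10 has the largest |ΔΔCt| = 4.37.

20.678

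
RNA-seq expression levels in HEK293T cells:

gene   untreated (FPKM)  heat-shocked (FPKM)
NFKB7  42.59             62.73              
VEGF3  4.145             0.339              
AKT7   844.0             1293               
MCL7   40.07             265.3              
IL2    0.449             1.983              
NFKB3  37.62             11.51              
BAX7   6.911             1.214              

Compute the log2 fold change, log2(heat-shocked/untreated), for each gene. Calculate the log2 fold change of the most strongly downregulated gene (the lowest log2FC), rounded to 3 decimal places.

-3.612

log2(62.73/42.59) = 0.559  (NFKB7)
log2(0.339/4.145) = -3.612  (VEGF3)
log2(1293/844.0) = 0.615  (AKT7)
log2(265.3/40.07) = 2.727  (MCL7)
log2(1.983/0.449) = 2.143  (IL2)
log2(11.51/37.62) = -1.709  (NFKB3)
log2(1.214/6.911) = -2.509  (BAX7)
VEGF3 is most strongly downregulated.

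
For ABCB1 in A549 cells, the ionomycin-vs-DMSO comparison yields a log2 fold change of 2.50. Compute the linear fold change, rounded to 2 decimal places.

Fold change = 2^(2.50) = 5.657

5.66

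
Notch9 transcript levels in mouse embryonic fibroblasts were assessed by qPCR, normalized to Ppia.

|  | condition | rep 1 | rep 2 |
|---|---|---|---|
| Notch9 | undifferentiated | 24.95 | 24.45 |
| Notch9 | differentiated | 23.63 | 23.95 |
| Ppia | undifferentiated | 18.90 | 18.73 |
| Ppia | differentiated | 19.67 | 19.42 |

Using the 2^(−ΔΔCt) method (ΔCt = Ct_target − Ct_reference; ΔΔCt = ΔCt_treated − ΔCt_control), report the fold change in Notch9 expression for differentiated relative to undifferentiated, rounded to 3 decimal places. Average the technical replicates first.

3.117

Mean Ct: Notch9 undifferentiated 24.700; Notch9 differentiated 23.790; Ppia undifferentiated 18.815; Ppia differentiated 19.545
ΔCt(undifferentiated) = 24.700 − 18.815 = 5.885
ΔCt(differentiated) = 23.790 − 19.545 = 4.245
ΔΔCt = 4.245 − 5.885 = -1.640
Fold change = 2^(−(-1.640)) = 2^1.640 = 3.1167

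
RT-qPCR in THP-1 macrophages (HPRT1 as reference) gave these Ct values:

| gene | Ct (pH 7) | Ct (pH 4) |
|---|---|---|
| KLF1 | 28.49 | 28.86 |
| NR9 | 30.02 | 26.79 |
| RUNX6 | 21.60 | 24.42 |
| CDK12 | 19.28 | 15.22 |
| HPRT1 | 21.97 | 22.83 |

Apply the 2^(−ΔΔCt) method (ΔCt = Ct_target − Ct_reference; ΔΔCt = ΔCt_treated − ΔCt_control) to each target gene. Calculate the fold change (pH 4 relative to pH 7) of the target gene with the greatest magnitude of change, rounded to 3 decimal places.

KLF1: ΔΔCt = (28.86−22.83) − (28.49−21.97) = 6.03 − 6.52 = -0.49; fold change = 2^0.49 = 1.404
NR9: ΔΔCt = (26.79−22.83) − (30.02−21.97) = 3.96 − 8.05 = -4.09; fold change = 2^4.09 = 17.030
RUNX6: ΔΔCt = (24.42−22.83) − (21.60−21.97) = 1.59 − (-0.37) = 1.96; fold change = 2^-1.96 = 0.257
CDK12: ΔΔCt = (15.22−22.83) − (19.28−21.97) = -7.61 − (-2.69) = -4.92; fold change = 2^4.92 = 30.274
CDK12 has the largest |ΔΔCt| = 4.92.

30.274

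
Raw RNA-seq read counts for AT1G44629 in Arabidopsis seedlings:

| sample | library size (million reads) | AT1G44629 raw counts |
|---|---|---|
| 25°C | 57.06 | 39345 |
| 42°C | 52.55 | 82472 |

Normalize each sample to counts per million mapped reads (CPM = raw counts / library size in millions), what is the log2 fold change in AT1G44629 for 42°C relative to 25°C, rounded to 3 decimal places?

1.187

CPM(25°C) = 39345 / 57.06 = 689.5373
CPM(42°C) = 82472 / 52.55 = 1569.4006
Fold change = 1569.4006 / 689.5373 = 2.27602
log2(2.27602) = 1.1865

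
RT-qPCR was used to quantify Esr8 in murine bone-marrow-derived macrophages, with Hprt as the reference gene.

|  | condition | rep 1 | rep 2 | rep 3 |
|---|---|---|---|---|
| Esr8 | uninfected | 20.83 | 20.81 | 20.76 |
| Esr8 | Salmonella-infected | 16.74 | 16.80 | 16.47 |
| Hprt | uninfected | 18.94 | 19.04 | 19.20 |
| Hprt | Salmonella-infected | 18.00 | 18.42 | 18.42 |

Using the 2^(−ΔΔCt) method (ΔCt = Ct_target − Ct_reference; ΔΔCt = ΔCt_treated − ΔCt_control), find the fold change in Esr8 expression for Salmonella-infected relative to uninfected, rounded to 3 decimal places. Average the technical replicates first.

Mean Ct: Esr8 uninfected 20.800; Esr8 Salmonella-infected 16.670; Hprt uninfected 19.060; Hprt Salmonella-infected 18.280
ΔCt(uninfected) = 20.800 − 19.060 = 1.740
ΔCt(Salmonella-infected) = 16.670 − 18.280 = -1.610
ΔΔCt = -1.610 − 1.740 = -3.350
Fold change = 2^(−(-3.350)) = 2^3.350 = 10.1965

10.196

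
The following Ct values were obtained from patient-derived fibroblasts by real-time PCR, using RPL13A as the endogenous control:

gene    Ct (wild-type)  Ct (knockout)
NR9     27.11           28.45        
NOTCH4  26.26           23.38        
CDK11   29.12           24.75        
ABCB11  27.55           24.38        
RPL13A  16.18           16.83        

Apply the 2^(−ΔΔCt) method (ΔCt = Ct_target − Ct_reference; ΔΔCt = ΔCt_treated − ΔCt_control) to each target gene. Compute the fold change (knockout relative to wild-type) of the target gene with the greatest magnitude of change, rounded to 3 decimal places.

NR9: ΔΔCt = (28.45−16.83) − (27.11−16.18) = 11.62 − 10.93 = 0.69; fold change = 2^-0.69 = 0.620
NOTCH4: ΔΔCt = (23.38−16.83) − (26.26−16.18) = 6.55 − 10.08 = -3.53; fold change = 2^3.53 = 11.551
CDK11: ΔΔCt = (24.75−16.83) − (29.12−16.18) = 7.92 − 12.94 = -5.02; fold change = 2^5.02 = 32.447
ABCB11: ΔΔCt = (24.38−16.83) − (27.55−16.18) = 7.55 − 11.37 = -3.82; fold change = 2^3.82 = 14.123
CDK11 has the largest |ΔΔCt| = 5.02.

32.447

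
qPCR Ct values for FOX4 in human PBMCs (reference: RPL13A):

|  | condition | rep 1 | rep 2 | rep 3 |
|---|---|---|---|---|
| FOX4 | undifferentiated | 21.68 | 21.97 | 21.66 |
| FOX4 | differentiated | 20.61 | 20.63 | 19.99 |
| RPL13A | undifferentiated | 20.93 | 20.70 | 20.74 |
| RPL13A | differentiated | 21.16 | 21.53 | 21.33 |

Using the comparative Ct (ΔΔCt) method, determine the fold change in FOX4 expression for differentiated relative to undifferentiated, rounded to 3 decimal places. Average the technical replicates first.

3.758

Mean Ct: FOX4 undifferentiated 21.770; FOX4 differentiated 20.410; RPL13A undifferentiated 20.790; RPL13A differentiated 21.340
ΔCt(undifferentiated) = 21.770 − 20.790 = 0.980
ΔCt(differentiated) = 20.410 − 21.340 = -0.930
ΔΔCt = -0.930 − 0.980 = -1.910
Fold change = 2^(−(-1.910)) = 2^1.910 = 3.7581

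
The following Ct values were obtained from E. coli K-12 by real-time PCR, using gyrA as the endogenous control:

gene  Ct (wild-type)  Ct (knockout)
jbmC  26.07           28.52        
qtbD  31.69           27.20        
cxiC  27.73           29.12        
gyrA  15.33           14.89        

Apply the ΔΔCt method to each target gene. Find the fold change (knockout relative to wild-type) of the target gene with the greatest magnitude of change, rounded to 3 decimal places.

jbmC: ΔΔCt = (28.52−14.89) − (26.07−15.33) = 13.63 − 10.74 = 2.89; fold change = 2^-2.89 = 0.135
qtbD: ΔΔCt = (27.20−14.89) − (31.69−15.33) = 12.31 − 16.36 = -4.05; fold change = 2^4.05 = 16.564
cxiC: ΔΔCt = (29.12−14.89) − (27.73−15.33) = 14.23 − 12.40 = 1.83; fold change = 2^-1.83 = 0.281
qtbD has the largest |ΔΔCt| = 4.05.

16.564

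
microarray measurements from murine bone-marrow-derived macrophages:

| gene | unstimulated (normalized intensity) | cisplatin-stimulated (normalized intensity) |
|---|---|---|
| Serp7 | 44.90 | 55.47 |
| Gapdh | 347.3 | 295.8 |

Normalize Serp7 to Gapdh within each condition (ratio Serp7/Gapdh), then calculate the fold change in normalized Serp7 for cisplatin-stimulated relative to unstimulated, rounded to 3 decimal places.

Serp7/Gapdh (unstimulated) = 44.90 / 347.3 = 0.12928
Serp7/Gapdh (cisplatin-stimulated) = 55.47 / 295.8 = 0.18753
Fold change = 0.18753 / 0.12928 = 1.4505

1.451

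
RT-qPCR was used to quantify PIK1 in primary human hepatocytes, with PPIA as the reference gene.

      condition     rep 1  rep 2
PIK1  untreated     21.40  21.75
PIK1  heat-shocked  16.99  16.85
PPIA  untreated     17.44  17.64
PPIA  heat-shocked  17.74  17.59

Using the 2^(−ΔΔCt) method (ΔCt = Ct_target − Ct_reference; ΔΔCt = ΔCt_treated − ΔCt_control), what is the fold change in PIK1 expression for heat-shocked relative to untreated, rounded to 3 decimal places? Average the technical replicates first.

Mean Ct: PIK1 untreated 21.575; PIK1 heat-shocked 16.920; PPIA untreated 17.540; PPIA heat-shocked 17.665
ΔCt(untreated) = 21.575 − 17.540 = 4.035
ΔCt(heat-shocked) = 16.920 − 17.665 = -0.745
ΔΔCt = -0.745 − 4.035 = -4.780
Fold change = 2^(−(-4.780)) = 2^4.780 = 27.4741

27.474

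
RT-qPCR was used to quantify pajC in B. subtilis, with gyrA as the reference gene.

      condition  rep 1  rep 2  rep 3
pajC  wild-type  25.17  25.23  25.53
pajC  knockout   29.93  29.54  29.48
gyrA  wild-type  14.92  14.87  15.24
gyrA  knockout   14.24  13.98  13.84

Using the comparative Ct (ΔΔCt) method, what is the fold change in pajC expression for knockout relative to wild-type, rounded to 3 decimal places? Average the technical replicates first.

Mean Ct: pajC wild-type 25.310; pajC knockout 29.650; gyrA wild-type 15.010; gyrA knockout 14.020
ΔCt(wild-type) = 25.310 − 15.010 = 10.300
ΔCt(knockout) = 29.650 − 14.020 = 15.630
ΔΔCt = 15.630 − 10.300 = 5.330
Fold change = 2^(−5.330) = 0.0249

0.025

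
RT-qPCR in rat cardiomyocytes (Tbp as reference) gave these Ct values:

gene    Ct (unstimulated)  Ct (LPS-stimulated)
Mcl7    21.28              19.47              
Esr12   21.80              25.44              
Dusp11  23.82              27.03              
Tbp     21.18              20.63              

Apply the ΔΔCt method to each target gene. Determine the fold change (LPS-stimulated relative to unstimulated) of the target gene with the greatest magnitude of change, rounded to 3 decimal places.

Mcl7: ΔΔCt = (19.47−20.63) − (21.28−21.18) = -1.16 − 0.10 = -1.26; fold change = 2^1.26 = 2.395
Esr12: ΔΔCt = (25.44−20.63) − (21.80−21.18) = 4.81 − 0.62 = 4.19; fold change = 2^-4.19 = 0.055
Dusp11: ΔΔCt = (27.03−20.63) − (23.82−21.18) = 6.40 − 2.64 = 3.76; fold change = 2^-3.76 = 0.074
Esr12 has the largest |ΔΔCt| = 4.19.

0.055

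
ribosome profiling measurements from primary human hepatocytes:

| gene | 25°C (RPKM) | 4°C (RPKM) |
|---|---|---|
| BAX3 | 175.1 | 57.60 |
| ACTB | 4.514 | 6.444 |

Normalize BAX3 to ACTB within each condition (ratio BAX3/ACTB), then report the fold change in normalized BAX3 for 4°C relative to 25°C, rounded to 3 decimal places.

0.230

BAX3/ACTB (25°C) = 175.1 / 4.514 = 38.79
BAX3/ACTB (4°C) = 57.60 / 6.444 = 8.9385
Fold change = 8.9385 / 38.79 = 0.2304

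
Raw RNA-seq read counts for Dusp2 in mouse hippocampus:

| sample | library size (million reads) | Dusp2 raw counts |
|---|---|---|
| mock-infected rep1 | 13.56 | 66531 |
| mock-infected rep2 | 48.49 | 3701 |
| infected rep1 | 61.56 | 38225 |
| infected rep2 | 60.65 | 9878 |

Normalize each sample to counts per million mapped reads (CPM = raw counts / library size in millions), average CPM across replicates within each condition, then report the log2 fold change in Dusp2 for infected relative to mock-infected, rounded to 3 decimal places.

CPM(mock-infected rep1) = 66531 / 13.56 = 4906.4159
CPM(mock-infected rep2) = 3701 / 48.49 = 76.3250
CPM(infected rep1) = 38225 / 61.56 = 620.9389
CPM(infected rep2) = 9878 / 60.65 = 162.8689
mean CPM(mock-infected) = 2491.3705; mean CPM(infected) = 391.9039
Fold change = 391.9039 / 2491.3705 = 0.15730
log2(0.15730) = -2.6684

-2.668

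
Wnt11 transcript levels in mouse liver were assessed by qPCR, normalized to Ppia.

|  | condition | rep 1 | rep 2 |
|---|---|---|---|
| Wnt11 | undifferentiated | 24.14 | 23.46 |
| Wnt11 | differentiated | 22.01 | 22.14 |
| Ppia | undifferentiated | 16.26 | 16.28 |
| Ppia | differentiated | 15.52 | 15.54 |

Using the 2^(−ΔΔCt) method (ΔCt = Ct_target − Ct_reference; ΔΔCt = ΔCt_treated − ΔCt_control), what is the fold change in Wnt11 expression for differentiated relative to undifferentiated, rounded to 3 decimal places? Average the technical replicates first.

Mean Ct: Wnt11 undifferentiated 23.800; Wnt11 differentiated 22.075; Ppia undifferentiated 16.270; Ppia differentiated 15.530
ΔCt(undifferentiated) = 23.800 − 16.270 = 7.530
ΔCt(differentiated) = 22.075 − 15.530 = 6.545
ΔΔCt = 6.545 − 7.530 = -0.985
Fold change = 2^(−(-0.985)) = 2^0.985 = 1.9793

1.979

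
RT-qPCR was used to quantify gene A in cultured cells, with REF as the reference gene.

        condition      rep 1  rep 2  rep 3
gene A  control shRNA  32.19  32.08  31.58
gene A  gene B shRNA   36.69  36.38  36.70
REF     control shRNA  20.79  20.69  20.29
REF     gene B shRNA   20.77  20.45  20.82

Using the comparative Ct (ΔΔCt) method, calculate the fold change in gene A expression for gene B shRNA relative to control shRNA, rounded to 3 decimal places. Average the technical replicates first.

Mean Ct: gene A control shRNA 31.950; gene A gene B shRNA 36.590; REF control shRNA 20.590; REF gene B shRNA 20.680
ΔCt(control shRNA) = 31.950 − 20.590 = 11.360
ΔCt(gene B shRNA) = 36.590 − 20.680 = 15.910
ΔΔCt = 15.910 − 11.360 = 4.550
Fold change = 2^(−4.550) = 0.0427

0.043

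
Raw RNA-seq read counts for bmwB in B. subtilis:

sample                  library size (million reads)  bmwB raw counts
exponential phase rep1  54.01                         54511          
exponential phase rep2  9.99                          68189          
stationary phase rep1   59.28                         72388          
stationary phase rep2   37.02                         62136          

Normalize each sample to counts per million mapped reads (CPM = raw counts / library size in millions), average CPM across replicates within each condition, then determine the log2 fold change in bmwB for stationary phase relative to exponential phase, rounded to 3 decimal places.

-1.434

CPM(exponential phase rep1) = 54511 / 54.01 = 1009.2761
CPM(exponential phase rep2) = 68189 / 9.99 = 6825.7257
CPM(stationary phase rep1) = 72388 / 59.28 = 1221.1201
CPM(stationary phase rep2) = 62136 / 37.02 = 1678.4441
mean CPM(exponential phase) = 3917.5009; mean CPM(stationary phase) = 1449.7821
Fold change = 1449.7821 / 3917.5009 = 0.37008
log2(0.37008) = -1.4341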